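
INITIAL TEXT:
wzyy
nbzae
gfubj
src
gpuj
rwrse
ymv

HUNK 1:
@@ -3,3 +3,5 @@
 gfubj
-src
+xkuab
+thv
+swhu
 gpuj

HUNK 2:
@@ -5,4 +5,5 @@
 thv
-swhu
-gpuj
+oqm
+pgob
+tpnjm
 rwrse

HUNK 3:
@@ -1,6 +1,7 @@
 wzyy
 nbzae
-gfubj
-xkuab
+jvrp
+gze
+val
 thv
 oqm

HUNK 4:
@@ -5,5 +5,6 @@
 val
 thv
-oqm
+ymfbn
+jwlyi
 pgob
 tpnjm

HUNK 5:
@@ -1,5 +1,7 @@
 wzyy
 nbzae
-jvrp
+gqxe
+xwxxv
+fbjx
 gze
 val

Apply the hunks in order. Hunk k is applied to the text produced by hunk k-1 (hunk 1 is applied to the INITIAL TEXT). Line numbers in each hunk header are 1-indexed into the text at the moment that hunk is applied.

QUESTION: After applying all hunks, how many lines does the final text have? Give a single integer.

Hunk 1: at line 3 remove [src] add [xkuab,thv,swhu] -> 9 lines: wzyy nbzae gfubj xkuab thv swhu gpuj rwrse ymv
Hunk 2: at line 5 remove [swhu,gpuj] add [oqm,pgob,tpnjm] -> 10 lines: wzyy nbzae gfubj xkuab thv oqm pgob tpnjm rwrse ymv
Hunk 3: at line 1 remove [gfubj,xkuab] add [jvrp,gze,val] -> 11 lines: wzyy nbzae jvrp gze val thv oqm pgob tpnjm rwrse ymv
Hunk 4: at line 5 remove [oqm] add [ymfbn,jwlyi] -> 12 lines: wzyy nbzae jvrp gze val thv ymfbn jwlyi pgob tpnjm rwrse ymv
Hunk 5: at line 1 remove [jvrp] add [gqxe,xwxxv,fbjx] -> 14 lines: wzyy nbzae gqxe xwxxv fbjx gze val thv ymfbn jwlyi pgob tpnjm rwrse ymv
Final line count: 14

Answer: 14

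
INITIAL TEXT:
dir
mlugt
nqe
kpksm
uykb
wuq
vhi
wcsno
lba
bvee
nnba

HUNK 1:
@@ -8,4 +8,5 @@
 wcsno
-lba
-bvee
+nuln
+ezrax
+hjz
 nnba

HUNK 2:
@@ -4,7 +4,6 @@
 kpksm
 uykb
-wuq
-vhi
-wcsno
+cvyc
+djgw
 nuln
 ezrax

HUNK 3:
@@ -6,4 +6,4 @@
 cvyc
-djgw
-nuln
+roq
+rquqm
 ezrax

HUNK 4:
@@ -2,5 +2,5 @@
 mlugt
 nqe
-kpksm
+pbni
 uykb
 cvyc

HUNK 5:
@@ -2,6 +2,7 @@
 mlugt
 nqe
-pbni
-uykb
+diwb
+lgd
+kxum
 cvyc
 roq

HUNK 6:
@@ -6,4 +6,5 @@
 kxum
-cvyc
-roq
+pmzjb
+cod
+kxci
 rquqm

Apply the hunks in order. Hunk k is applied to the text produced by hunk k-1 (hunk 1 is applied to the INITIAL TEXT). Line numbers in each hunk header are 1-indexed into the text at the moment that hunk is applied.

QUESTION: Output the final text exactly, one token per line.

Hunk 1: at line 8 remove [lba,bvee] add [nuln,ezrax,hjz] -> 12 lines: dir mlugt nqe kpksm uykb wuq vhi wcsno nuln ezrax hjz nnba
Hunk 2: at line 4 remove [wuq,vhi,wcsno] add [cvyc,djgw] -> 11 lines: dir mlugt nqe kpksm uykb cvyc djgw nuln ezrax hjz nnba
Hunk 3: at line 6 remove [djgw,nuln] add [roq,rquqm] -> 11 lines: dir mlugt nqe kpksm uykb cvyc roq rquqm ezrax hjz nnba
Hunk 4: at line 2 remove [kpksm] add [pbni] -> 11 lines: dir mlugt nqe pbni uykb cvyc roq rquqm ezrax hjz nnba
Hunk 5: at line 2 remove [pbni,uykb] add [diwb,lgd,kxum] -> 12 lines: dir mlugt nqe diwb lgd kxum cvyc roq rquqm ezrax hjz nnba
Hunk 6: at line 6 remove [cvyc,roq] add [pmzjb,cod,kxci] -> 13 lines: dir mlugt nqe diwb lgd kxum pmzjb cod kxci rquqm ezrax hjz nnba

Answer: dir
mlugt
nqe
diwb
lgd
kxum
pmzjb
cod
kxci
rquqm
ezrax
hjz
nnba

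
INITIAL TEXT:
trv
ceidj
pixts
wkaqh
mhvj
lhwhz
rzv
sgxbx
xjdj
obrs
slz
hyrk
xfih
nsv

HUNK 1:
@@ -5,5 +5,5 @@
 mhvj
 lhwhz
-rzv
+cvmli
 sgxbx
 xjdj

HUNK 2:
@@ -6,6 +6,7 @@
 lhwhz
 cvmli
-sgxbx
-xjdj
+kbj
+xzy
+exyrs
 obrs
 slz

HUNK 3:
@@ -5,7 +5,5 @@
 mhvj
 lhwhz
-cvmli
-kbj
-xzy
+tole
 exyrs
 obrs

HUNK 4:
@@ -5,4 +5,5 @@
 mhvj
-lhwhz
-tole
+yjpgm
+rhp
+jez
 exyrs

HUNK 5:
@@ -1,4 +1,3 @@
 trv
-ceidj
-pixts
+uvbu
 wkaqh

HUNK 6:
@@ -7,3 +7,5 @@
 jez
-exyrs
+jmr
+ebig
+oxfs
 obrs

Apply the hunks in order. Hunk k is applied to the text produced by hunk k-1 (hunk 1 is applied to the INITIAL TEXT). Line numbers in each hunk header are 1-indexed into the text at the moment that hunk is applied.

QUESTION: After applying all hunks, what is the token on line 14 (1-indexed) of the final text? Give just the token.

Answer: xfih

Derivation:
Hunk 1: at line 5 remove [rzv] add [cvmli] -> 14 lines: trv ceidj pixts wkaqh mhvj lhwhz cvmli sgxbx xjdj obrs slz hyrk xfih nsv
Hunk 2: at line 6 remove [sgxbx,xjdj] add [kbj,xzy,exyrs] -> 15 lines: trv ceidj pixts wkaqh mhvj lhwhz cvmli kbj xzy exyrs obrs slz hyrk xfih nsv
Hunk 3: at line 5 remove [cvmli,kbj,xzy] add [tole] -> 13 lines: trv ceidj pixts wkaqh mhvj lhwhz tole exyrs obrs slz hyrk xfih nsv
Hunk 4: at line 5 remove [lhwhz,tole] add [yjpgm,rhp,jez] -> 14 lines: trv ceidj pixts wkaqh mhvj yjpgm rhp jez exyrs obrs slz hyrk xfih nsv
Hunk 5: at line 1 remove [ceidj,pixts] add [uvbu] -> 13 lines: trv uvbu wkaqh mhvj yjpgm rhp jez exyrs obrs slz hyrk xfih nsv
Hunk 6: at line 7 remove [exyrs] add [jmr,ebig,oxfs] -> 15 lines: trv uvbu wkaqh mhvj yjpgm rhp jez jmr ebig oxfs obrs slz hyrk xfih nsv
Final line 14: xfih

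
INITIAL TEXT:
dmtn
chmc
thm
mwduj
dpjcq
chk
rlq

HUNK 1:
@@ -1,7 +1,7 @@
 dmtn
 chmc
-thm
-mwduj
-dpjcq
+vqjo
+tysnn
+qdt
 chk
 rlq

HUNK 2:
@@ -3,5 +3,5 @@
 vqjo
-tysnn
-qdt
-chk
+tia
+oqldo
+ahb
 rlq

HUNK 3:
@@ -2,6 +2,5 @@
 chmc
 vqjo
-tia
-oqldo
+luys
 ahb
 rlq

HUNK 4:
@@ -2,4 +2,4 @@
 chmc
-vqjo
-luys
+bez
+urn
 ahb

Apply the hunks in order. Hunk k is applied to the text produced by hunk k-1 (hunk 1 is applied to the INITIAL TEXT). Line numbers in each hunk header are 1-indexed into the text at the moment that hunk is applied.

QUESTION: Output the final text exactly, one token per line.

Answer: dmtn
chmc
bez
urn
ahb
rlq

Derivation:
Hunk 1: at line 1 remove [thm,mwduj,dpjcq] add [vqjo,tysnn,qdt] -> 7 lines: dmtn chmc vqjo tysnn qdt chk rlq
Hunk 2: at line 3 remove [tysnn,qdt,chk] add [tia,oqldo,ahb] -> 7 lines: dmtn chmc vqjo tia oqldo ahb rlq
Hunk 3: at line 2 remove [tia,oqldo] add [luys] -> 6 lines: dmtn chmc vqjo luys ahb rlq
Hunk 4: at line 2 remove [vqjo,luys] add [bez,urn] -> 6 lines: dmtn chmc bez urn ahb rlq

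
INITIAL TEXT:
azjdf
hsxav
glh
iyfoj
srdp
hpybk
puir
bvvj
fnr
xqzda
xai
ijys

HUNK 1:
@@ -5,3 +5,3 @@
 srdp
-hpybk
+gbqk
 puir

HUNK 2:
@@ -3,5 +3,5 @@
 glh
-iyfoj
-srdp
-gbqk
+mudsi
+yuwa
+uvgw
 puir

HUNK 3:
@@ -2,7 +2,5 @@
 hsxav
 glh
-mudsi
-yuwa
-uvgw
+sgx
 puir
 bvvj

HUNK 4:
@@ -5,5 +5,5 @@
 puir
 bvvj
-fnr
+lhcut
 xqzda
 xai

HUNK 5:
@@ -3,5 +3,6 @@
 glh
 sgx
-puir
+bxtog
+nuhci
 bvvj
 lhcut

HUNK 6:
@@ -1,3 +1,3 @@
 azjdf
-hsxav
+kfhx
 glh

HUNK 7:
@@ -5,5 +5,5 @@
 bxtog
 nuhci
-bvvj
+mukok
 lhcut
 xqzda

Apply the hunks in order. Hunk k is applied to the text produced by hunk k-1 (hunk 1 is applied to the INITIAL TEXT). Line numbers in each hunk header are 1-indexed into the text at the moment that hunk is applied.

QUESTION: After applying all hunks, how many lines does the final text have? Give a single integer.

Answer: 11

Derivation:
Hunk 1: at line 5 remove [hpybk] add [gbqk] -> 12 lines: azjdf hsxav glh iyfoj srdp gbqk puir bvvj fnr xqzda xai ijys
Hunk 2: at line 3 remove [iyfoj,srdp,gbqk] add [mudsi,yuwa,uvgw] -> 12 lines: azjdf hsxav glh mudsi yuwa uvgw puir bvvj fnr xqzda xai ijys
Hunk 3: at line 2 remove [mudsi,yuwa,uvgw] add [sgx] -> 10 lines: azjdf hsxav glh sgx puir bvvj fnr xqzda xai ijys
Hunk 4: at line 5 remove [fnr] add [lhcut] -> 10 lines: azjdf hsxav glh sgx puir bvvj lhcut xqzda xai ijys
Hunk 5: at line 3 remove [puir] add [bxtog,nuhci] -> 11 lines: azjdf hsxav glh sgx bxtog nuhci bvvj lhcut xqzda xai ijys
Hunk 6: at line 1 remove [hsxav] add [kfhx] -> 11 lines: azjdf kfhx glh sgx bxtog nuhci bvvj lhcut xqzda xai ijys
Hunk 7: at line 5 remove [bvvj] add [mukok] -> 11 lines: azjdf kfhx glh sgx bxtog nuhci mukok lhcut xqzda xai ijys
Final line count: 11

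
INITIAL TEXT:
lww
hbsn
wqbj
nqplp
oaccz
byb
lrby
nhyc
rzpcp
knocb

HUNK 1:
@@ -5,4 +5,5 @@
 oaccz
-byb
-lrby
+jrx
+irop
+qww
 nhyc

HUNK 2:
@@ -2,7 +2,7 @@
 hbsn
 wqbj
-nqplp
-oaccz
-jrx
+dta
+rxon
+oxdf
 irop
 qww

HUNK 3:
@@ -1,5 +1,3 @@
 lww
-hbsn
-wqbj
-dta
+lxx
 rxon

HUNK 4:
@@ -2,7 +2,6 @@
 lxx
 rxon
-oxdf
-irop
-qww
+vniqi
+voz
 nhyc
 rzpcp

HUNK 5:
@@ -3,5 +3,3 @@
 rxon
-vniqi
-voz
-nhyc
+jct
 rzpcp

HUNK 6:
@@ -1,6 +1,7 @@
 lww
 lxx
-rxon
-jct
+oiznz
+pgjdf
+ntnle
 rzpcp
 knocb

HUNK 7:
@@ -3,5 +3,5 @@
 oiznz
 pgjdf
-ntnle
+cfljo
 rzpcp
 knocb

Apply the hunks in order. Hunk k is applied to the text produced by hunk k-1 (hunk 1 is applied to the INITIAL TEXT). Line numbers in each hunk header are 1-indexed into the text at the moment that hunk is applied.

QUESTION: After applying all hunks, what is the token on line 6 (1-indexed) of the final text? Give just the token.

Hunk 1: at line 5 remove [byb,lrby] add [jrx,irop,qww] -> 11 lines: lww hbsn wqbj nqplp oaccz jrx irop qww nhyc rzpcp knocb
Hunk 2: at line 2 remove [nqplp,oaccz,jrx] add [dta,rxon,oxdf] -> 11 lines: lww hbsn wqbj dta rxon oxdf irop qww nhyc rzpcp knocb
Hunk 3: at line 1 remove [hbsn,wqbj,dta] add [lxx] -> 9 lines: lww lxx rxon oxdf irop qww nhyc rzpcp knocb
Hunk 4: at line 2 remove [oxdf,irop,qww] add [vniqi,voz] -> 8 lines: lww lxx rxon vniqi voz nhyc rzpcp knocb
Hunk 5: at line 3 remove [vniqi,voz,nhyc] add [jct] -> 6 lines: lww lxx rxon jct rzpcp knocb
Hunk 6: at line 1 remove [rxon,jct] add [oiznz,pgjdf,ntnle] -> 7 lines: lww lxx oiznz pgjdf ntnle rzpcp knocb
Hunk 7: at line 3 remove [ntnle] add [cfljo] -> 7 lines: lww lxx oiznz pgjdf cfljo rzpcp knocb
Final line 6: rzpcp

Answer: rzpcp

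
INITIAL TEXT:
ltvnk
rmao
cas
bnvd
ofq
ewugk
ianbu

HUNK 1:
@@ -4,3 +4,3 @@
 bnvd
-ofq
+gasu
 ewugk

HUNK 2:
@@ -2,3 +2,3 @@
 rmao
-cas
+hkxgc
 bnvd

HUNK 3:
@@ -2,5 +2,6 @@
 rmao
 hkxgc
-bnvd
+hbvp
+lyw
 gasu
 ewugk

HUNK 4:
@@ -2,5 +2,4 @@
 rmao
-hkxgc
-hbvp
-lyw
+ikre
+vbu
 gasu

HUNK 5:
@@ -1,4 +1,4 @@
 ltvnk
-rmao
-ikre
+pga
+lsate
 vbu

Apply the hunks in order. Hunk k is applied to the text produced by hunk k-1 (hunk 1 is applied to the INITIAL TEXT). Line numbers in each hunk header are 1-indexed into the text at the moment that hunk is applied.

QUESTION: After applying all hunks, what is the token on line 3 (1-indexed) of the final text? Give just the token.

Hunk 1: at line 4 remove [ofq] add [gasu] -> 7 lines: ltvnk rmao cas bnvd gasu ewugk ianbu
Hunk 2: at line 2 remove [cas] add [hkxgc] -> 7 lines: ltvnk rmao hkxgc bnvd gasu ewugk ianbu
Hunk 3: at line 2 remove [bnvd] add [hbvp,lyw] -> 8 lines: ltvnk rmao hkxgc hbvp lyw gasu ewugk ianbu
Hunk 4: at line 2 remove [hkxgc,hbvp,lyw] add [ikre,vbu] -> 7 lines: ltvnk rmao ikre vbu gasu ewugk ianbu
Hunk 5: at line 1 remove [rmao,ikre] add [pga,lsate] -> 7 lines: ltvnk pga lsate vbu gasu ewugk ianbu
Final line 3: lsate

Answer: lsate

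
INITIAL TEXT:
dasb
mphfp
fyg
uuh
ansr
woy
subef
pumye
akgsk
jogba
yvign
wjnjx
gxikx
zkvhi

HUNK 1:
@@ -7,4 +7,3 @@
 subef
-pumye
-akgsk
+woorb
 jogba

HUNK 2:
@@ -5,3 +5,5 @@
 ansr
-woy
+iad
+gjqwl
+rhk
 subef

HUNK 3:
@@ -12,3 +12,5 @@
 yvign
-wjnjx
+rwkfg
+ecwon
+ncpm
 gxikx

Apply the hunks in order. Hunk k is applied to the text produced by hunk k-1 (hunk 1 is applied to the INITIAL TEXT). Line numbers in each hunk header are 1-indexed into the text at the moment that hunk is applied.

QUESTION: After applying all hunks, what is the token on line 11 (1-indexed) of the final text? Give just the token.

Answer: jogba

Derivation:
Hunk 1: at line 7 remove [pumye,akgsk] add [woorb] -> 13 lines: dasb mphfp fyg uuh ansr woy subef woorb jogba yvign wjnjx gxikx zkvhi
Hunk 2: at line 5 remove [woy] add [iad,gjqwl,rhk] -> 15 lines: dasb mphfp fyg uuh ansr iad gjqwl rhk subef woorb jogba yvign wjnjx gxikx zkvhi
Hunk 3: at line 12 remove [wjnjx] add [rwkfg,ecwon,ncpm] -> 17 lines: dasb mphfp fyg uuh ansr iad gjqwl rhk subef woorb jogba yvign rwkfg ecwon ncpm gxikx zkvhi
Final line 11: jogba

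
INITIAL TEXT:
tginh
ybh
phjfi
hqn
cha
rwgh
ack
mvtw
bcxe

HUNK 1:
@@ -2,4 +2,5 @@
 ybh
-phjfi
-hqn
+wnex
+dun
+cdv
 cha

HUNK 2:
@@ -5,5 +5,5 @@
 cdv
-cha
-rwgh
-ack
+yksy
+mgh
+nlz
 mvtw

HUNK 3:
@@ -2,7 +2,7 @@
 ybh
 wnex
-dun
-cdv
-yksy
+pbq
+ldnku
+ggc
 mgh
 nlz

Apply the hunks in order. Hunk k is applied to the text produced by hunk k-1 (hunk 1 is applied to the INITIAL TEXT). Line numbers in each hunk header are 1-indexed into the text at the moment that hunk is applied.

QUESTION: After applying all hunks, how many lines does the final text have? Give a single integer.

Hunk 1: at line 2 remove [phjfi,hqn] add [wnex,dun,cdv] -> 10 lines: tginh ybh wnex dun cdv cha rwgh ack mvtw bcxe
Hunk 2: at line 5 remove [cha,rwgh,ack] add [yksy,mgh,nlz] -> 10 lines: tginh ybh wnex dun cdv yksy mgh nlz mvtw bcxe
Hunk 3: at line 2 remove [dun,cdv,yksy] add [pbq,ldnku,ggc] -> 10 lines: tginh ybh wnex pbq ldnku ggc mgh nlz mvtw bcxe
Final line count: 10

Answer: 10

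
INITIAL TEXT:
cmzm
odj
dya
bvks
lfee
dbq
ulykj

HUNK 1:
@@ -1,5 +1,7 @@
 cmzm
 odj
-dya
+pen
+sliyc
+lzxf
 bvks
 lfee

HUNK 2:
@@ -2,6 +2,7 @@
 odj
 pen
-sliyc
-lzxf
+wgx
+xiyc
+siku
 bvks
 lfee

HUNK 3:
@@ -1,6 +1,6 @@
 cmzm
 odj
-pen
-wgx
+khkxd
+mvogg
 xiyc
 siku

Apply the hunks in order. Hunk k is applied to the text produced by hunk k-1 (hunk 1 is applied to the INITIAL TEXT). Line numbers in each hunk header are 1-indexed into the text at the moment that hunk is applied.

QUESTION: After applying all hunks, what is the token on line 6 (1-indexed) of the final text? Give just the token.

Hunk 1: at line 1 remove [dya] add [pen,sliyc,lzxf] -> 9 lines: cmzm odj pen sliyc lzxf bvks lfee dbq ulykj
Hunk 2: at line 2 remove [sliyc,lzxf] add [wgx,xiyc,siku] -> 10 lines: cmzm odj pen wgx xiyc siku bvks lfee dbq ulykj
Hunk 3: at line 1 remove [pen,wgx] add [khkxd,mvogg] -> 10 lines: cmzm odj khkxd mvogg xiyc siku bvks lfee dbq ulykj
Final line 6: siku

Answer: siku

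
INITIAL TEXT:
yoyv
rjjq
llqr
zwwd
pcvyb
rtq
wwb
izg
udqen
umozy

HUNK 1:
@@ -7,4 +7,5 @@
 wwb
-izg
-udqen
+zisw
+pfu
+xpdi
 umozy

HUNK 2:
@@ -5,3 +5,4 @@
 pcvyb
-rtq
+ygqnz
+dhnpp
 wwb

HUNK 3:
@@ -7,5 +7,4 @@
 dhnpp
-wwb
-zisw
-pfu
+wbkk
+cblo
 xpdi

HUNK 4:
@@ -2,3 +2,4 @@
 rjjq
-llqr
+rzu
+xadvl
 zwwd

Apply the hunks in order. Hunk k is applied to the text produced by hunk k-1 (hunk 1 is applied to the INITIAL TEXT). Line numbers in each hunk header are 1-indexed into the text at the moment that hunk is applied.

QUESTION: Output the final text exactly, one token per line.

Hunk 1: at line 7 remove [izg,udqen] add [zisw,pfu,xpdi] -> 11 lines: yoyv rjjq llqr zwwd pcvyb rtq wwb zisw pfu xpdi umozy
Hunk 2: at line 5 remove [rtq] add [ygqnz,dhnpp] -> 12 lines: yoyv rjjq llqr zwwd pcvyb ygqnz dhnpp wwb zisw pfu xpdi umozy
Hunk 3: at line 7 remove [wwb,zisw,pfu] add [wbkk,cblo] -> 11 lines: yoyv rjjq llqr zwwd pcvyb ygqnz dhnpp wbkk cblo xpdi umozy
Hunk 4: at line 2 remove [llqr] add [rzu,xadvl] -> 12 lines: yoyv rjjq rzu xadvl zwwd pcvyb ygqnz dhnpp wbkk cblo xpdi umozy

Answer: yoyv
rjjq
rzu
xadvl
zwwd
pcvyb
ygqnz
dhnpp
wbkk
cblo
xpdi
umozy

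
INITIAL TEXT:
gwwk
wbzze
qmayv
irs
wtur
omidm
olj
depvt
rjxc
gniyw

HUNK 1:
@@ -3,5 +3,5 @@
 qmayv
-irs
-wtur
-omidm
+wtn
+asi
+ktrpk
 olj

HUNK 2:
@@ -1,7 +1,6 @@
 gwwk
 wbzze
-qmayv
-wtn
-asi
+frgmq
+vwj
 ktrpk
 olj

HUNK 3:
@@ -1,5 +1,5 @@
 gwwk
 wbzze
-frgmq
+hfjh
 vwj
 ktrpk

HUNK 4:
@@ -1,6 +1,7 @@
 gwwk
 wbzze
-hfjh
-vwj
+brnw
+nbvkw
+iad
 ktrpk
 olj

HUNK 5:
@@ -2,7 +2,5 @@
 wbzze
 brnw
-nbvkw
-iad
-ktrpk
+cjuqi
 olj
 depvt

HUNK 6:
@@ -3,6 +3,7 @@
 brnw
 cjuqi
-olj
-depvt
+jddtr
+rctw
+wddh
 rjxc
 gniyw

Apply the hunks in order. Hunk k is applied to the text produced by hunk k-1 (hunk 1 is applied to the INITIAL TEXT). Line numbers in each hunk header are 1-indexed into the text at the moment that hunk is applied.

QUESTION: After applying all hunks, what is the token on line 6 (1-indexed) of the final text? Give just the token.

Hunk 1: at line 3 remove [irs,wtur,omidm] add [wtn,asi,ktrpk] -> 10 lines: gwwk wbzze qmayv wtn asi ktrpk olj depvt rjxc gniyw
Hunk 2: at line 1 remove [qmayv,wtn,asi] add [frgmq,vwj] -> 9 lines: gwwk wbzze frgmq vwj ktrpk olj depvt rjxc gniyw
Hunk 3: at line 1 remove [frgmq] add [hfjh] -> 9 lines: gwwk wbzze hfjh vwj ktrpk olj depvt rjxc gniyw
Hunk 4: at line 1 remove [hfjh,vwj] add [brnw,nbvkw,iad] -> 10 lines: gwwk wbzze brnw nbvkw iad ktrpk olj depvt rjxc gniyw
Hunk 5: at line 2 remove [nbvkw,iad,ktrpk] add [cjuqi] -> 8 lines: gwwk wbzze brnw cjuqi olj depvt rjxc gniyw
Hunk 6: at line 3 remove [olj,depvt] add [jddtr,rctw,wddh] -> 9 lines: gwwk wbzze brnw cjuqi jddtr rctw wddh rjxc gniyw
Final line 6: rctw

Answer: rctw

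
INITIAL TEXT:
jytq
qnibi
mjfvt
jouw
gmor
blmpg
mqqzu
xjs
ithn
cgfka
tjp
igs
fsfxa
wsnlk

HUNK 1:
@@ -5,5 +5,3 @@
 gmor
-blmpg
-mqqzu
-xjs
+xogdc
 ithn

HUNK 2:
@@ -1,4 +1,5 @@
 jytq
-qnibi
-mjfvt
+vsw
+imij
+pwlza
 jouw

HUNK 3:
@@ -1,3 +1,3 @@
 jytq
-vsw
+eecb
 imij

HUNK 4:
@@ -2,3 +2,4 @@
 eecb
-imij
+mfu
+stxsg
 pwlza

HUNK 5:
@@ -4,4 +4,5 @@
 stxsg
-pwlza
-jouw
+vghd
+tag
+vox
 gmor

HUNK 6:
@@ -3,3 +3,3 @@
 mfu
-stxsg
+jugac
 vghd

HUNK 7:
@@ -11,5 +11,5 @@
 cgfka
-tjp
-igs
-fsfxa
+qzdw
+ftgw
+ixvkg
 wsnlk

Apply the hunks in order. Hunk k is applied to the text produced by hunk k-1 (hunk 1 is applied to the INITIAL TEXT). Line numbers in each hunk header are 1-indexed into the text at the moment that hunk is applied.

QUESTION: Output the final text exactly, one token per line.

Answer: jytq
eecb
mfu
jugac
vghd
tag
vox
gmor
xogdc
ithn
cgfka
qzdw
ftgw
ixvkg
wsnlk

Derivation:
Hunk 1: at line 5 remove [blmpg,mqqzu,xjs] add [xogdc] -> 12 lines: jytq qnibi mjfvt jouw gmor xogdc ithn cgfka tjp igs fsfxa wsnlk
Hunk 2: at line 1 remove [qnibi,mjfvt] add [vsw,imij,pwlza] -> 13 lines: jytq vsw imij pwlza jouw gmor xogdc ithn cgfka tjp igs fsfxa wsnlk
Hunk 3: at line 1 remove [vsw] add [eecb] -> 13 lines: jytq eecb imij pwlza jouw gmor xogdc ithn cgfka tjp igs fsfxa wsnlk
Hunk 4: at line 2 remove [imij] add [mfu,stxsg] -> 14 lines: jytq eecb mfu stxsg pwlza jouw gmor xogdc ithn cgfka tjp igs fsfxa wsnlk
Hunk 5: at line 4 remove [pwlza,jouw] add [vghd,tag,vox] -> 15 lines: jytq eecb mfu stxsg vghd tag vox gmor xogdc ithn cgfka tjp igs fsfxa wsnlk
Hunk 6: at line 3 remove [stxsg] add [jugac] -> 15 lines: jytq eecb mfu jugac vghd tag vox gmor xogdc ithn cgfka tjp igs fsfxa wsnlk
Hunk 7: at line 11 remove [tjp,igs,fsfxa] add [qzdw,ftgw,ixvkg] -> 15 lines: jytq eecb mfu jugac vghd tag vox gmor xogdc ithn cgfka qzdw ftgw ixvkg wsnlk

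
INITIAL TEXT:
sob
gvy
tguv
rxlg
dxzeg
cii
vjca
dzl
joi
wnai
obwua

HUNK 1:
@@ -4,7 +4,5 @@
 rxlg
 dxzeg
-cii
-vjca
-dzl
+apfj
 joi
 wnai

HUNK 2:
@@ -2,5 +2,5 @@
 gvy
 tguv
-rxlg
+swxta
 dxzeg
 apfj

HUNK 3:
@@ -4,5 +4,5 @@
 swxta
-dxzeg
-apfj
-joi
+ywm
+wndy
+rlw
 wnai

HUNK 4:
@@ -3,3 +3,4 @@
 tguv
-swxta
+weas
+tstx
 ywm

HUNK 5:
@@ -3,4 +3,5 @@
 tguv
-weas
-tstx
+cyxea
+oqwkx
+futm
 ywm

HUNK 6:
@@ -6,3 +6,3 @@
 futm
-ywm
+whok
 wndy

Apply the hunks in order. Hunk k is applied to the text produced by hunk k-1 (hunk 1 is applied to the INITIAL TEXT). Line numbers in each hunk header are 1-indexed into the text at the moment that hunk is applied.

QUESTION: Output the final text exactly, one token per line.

Hunk 1: at line 4 remove [cii,vjca,dzl] add [apfj] -> 9 lines: sob gvy tguv rxlg dxzeg apfj joi wnai obwua
Hunk 2: at line 2 remove [rxlg] add [swxta] -> 9 lines: sob gvy tguv swxta dxzeg apfj joi wnai obwua
Hunk 3: at line 4 remove [dxzeg,apfj,joi] add [ywm,wndy,rlw] -> 9 lines: sob gvy tguv swxta ywm wndy rlw wnai obwua
Hunk 4: at line 3 remove [swxta] add [weas,tstx] -> 10 lines: sob gvy tguv weas tstx ywm wndy rlw wnai obwua
Hunk 5: at line 3 remove [weas,tstx] add [cyxea,oqwkx,futm] -> 11 lines: sob gvy tguv cyxea oqwkx futm ywm wndy rlw wnai obwua
Hunk 6: at line 6 remove [ywm] add [whok] -> 11 lines: sob gvy tguv cyxea oqwkx futm whok wndy rlw wnai obwua

Answer: sob
gvy
tguv
cyxea
oqwkx
futm
whok
wndy
rlw
wnai
obwua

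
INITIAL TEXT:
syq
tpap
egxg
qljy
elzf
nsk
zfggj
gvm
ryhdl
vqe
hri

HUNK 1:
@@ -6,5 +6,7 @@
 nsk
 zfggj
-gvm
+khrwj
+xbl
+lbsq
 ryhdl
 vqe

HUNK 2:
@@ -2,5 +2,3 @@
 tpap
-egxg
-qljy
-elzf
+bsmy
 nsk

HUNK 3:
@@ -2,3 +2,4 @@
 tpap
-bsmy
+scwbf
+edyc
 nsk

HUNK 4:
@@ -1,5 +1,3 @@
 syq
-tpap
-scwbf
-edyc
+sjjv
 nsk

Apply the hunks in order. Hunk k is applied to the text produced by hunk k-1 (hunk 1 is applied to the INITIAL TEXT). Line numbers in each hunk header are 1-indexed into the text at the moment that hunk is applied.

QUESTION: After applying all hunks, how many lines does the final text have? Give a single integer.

Answer: 10

Derivation:
Hunk 1: at line 6 remove [gvm] add [khrwj,xbl,lbsq] -> 13 lines: syq tpap egxg qljy elzf nsk zfggj khrwj xbl lbsq ryhdl vqe hri
Hunk 2: at line 2 remove [egxg,qljy,elzf] add [bsmy] -> 11 lines: syq tpap bsmy nsk zfggj khrwj xbl lbsq ryhdl vqe hri
Hunk 3: at line 2 remove [bsmy] add [scwbf,edyc] -> 12 lines: syq tpap scwbf edyc nsk zfggj khrwj xbl lbsq ryhdl vqe hri
Hunk 4: at line 1 remove [tpap,scwbf,edyc] add [sjjv] -> 10 lines: syq sjjv nsk zfggj khrwj xbl lbsq ryhdl vqe hri
Final line count: 10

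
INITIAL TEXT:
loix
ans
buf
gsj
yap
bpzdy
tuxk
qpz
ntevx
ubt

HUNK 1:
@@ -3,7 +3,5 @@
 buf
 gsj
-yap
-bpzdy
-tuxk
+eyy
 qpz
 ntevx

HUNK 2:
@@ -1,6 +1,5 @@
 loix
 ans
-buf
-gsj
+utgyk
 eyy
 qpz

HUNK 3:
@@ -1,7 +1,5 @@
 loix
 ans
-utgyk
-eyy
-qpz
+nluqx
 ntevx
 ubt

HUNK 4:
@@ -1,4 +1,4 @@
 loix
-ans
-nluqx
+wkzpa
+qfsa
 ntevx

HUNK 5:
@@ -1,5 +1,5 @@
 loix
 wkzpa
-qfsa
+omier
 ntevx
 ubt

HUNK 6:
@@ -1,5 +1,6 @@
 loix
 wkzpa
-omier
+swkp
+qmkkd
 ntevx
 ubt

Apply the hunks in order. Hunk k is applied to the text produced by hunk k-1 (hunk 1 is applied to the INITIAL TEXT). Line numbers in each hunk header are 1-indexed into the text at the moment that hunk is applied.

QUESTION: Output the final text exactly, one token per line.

Answer: loix
wkzpa
swkp
qmkkd
ntevx
ubt

Derivation:
Hunk 1: at line 3 remove [yap,bpzdy,tuxk] add [eyy] -> 8 lines: loix ans buf gsj eyy qpz ntevx ubt
Hunk 2: at line 1 remove [buf,gsj] add [utgyk] -> 7 lines: loix ans utgyk eyy qpz ntevx ubt
Hunk 3: at line 1 remove [utgyk,eyy,qpz] add [nluqx] -> 5 lines: loix ans nluqx ntevx ubt
Hunk 4: at line 1 remove [ans,nluqx] add [wkzpa,qfsa] -> 5 lines: loix wkzpa qfsa ntevx ubt
Hunk 5: at line 1 remove [qfsa] add [omier] -> 5 lines: loix wkzpa omier ntevx ubt
Hunk 6: at line 1 remove [omier] add [swkp,qmkkd] -> 6 lines: loix wkzpa swkp qmkkd ntevx ubt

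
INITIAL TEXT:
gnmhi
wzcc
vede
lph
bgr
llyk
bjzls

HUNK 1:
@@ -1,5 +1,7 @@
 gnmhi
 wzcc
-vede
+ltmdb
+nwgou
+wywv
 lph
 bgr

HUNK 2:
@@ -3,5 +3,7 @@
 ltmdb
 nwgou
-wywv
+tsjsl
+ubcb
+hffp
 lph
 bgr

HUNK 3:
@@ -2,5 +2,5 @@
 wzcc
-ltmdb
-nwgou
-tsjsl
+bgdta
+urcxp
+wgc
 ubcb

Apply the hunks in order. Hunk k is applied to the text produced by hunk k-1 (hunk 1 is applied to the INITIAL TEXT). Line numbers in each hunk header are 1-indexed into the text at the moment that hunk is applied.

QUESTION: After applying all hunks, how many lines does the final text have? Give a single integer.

Hunk 1: at line 1 remove [vede] add [ltmdb,nwgou,wywv] -> 9 lines: gnmhi wzcc ltmdb nwgou wywv lph bgr llyk bjzls
Hunk 2: at line 3 remove [wywv] add [tsjsl,ubcb,hffp] -> 11 lines: gnmhi wzcc ltmdb nwgou tsjsl ubcb hffp lph bgr llyk bjzls
Hunk 3: at line 2 remove [ltmdb,nwgou,tsjsl] add [bgdta,urcxp,wgc] -> 11 lines: gnmhi wzcc bgdta urcxp wgc ubcb hffp lph bgr llyk bjzls
Final line count: 11

Answer: 11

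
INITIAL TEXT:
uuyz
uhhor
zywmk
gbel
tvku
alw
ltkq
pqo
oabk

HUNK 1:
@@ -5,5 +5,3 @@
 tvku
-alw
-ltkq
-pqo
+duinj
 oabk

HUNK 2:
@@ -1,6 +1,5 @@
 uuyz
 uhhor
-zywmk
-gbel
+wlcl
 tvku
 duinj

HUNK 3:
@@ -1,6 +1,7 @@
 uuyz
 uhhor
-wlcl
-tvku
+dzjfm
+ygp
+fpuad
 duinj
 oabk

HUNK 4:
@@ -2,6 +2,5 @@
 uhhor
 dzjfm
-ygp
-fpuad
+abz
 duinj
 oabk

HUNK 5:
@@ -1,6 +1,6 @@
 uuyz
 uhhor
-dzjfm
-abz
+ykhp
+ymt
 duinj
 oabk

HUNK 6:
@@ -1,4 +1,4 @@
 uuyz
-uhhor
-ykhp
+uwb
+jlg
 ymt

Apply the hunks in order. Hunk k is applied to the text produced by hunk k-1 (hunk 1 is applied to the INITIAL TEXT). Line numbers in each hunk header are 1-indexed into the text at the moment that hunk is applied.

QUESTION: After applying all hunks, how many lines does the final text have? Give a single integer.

Hunk 1: at line 5 remove [alw,ltkq,pqo] add [duinj] -> 7 lines: uuyz uhhor zywmk gbel tvku duinj oabk
Hunk 2: at line 1 remove [zywmk,gbel] add [wlcl] -> 6 lines: uuyz uhhor wlcl tvku duinj oabk
Hunk 3: at line 1 remove [wlcl,tvku] add [dzjfm,ygp,fpuad] -> 7 lines: uuyz uhhor dzjfm ygp fpuad duinj oabk
Hunk 4: at line 2 remove [ygp,fpuad] add [abz] -> 6 lines: uuyz uhhor dzjfm abz duinj oabk
Hunk 5: at line 1 remove [dzjfm,abz] add [ykhp,ymt] -> 6 lines: uuyz uhhor ykhp ymt duinj oabk
Hunk 6: at line 1 remove [uhhor,ykhp] add [uwb,jlg] -> 6 lines: uuyz uwb jlg ymt duinj oabk
Final line count: 6

Answer: 6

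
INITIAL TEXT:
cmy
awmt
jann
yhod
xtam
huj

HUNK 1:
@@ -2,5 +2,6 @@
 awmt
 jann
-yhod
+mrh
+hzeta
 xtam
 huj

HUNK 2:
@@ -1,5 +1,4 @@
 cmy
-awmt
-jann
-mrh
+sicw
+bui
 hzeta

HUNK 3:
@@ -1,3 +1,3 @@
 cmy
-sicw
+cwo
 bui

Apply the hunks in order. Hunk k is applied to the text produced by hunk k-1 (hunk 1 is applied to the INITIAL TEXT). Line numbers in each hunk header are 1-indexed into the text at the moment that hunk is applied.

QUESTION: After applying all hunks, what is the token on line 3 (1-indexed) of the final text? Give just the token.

Hunk 1: at line 2 remove [yhod] add [mrh,hzeta] -> 7 lines: cmy awmt jann mrh hzeta xtam huj
Hunk 2: at line 1 remove [awmt,jann,mrh] add [sicw,bui] -> 6 lines: cmy sicw bui hzeta xtam huj
Hunk 3: at line 1 remove [sicw] add [cwo] -> 6 lines: cmy cwo bui hzeta xtam huj
Final line 3: bui

Answer: bui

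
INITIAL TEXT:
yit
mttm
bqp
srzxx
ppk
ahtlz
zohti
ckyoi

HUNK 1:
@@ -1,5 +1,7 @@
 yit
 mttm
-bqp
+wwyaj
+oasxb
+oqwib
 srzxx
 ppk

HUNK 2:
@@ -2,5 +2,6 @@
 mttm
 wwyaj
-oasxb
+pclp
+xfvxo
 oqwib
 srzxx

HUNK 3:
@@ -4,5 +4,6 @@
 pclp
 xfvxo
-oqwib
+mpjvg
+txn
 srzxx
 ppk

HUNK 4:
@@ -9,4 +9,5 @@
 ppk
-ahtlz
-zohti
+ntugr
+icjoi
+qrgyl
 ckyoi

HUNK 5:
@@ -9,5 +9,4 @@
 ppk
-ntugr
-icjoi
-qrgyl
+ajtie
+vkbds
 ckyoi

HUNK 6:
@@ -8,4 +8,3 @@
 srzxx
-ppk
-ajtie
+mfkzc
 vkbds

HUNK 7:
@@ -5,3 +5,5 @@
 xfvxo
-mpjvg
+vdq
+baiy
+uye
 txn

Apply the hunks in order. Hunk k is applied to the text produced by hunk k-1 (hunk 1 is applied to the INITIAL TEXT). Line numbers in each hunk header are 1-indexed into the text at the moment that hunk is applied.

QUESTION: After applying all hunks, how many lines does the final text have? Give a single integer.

Hunk 1: at line 1 remove [bqp] add [wwyaj,oasxb,oqwib] -> 10 lines: yit mttm wwyaj oasxb oqwib srzxx ppk ahtlz zohti ckyoi
Hunk 2: at line 2 remove [oasxb] add [pclp,xfvxo] -> 11 lines: yit mttm wwyaj pclp xfvxo oqwib srzxx ppk ahtlz zohti ckyoi
Hunk 3: at line 4 remove [oqwib] add [mpjvg,txn] -> 12 lines: yit mttm wwyaj pclp xfvxo mpjvg txn srzxx ppk ahtlz zohti ckyoi
Hunk 4: at line 9 remove [ahtlz,zohti] add [ntugr,icjoi,qrgyl] -> 13 lines: yit mttm wwyaj pclp xfvxo mpjvg txn srzxx ppk ntugr icjoi qrgyl ckyoi
Hunk 5: at line 9 remove [ntugr,icjoi,qrgyl] add [ajtie,vkbds] -> 12 lines: yit mttm wwyaj pclp xfvxo mpjvg txn srzxx ppk ajtie vkbds ckyoi
Hunk 6: at line 8 remove [ppk,ajtie] add [mfkzc] -> 11 lines: yit mttm wwyaj pclp xfvxo mpjvg txn srzxx mfkzc vkbds ckyoi
Hunk 7: at line 5 remove [mpjvg] add [vdq,baiy,uye] -> 13 lines: yit mttm wwyaj pclp xfvxo vdq baiy uye txn srzxx mfkzc vkbds ckyoi
Final line count: 13

Answer: 13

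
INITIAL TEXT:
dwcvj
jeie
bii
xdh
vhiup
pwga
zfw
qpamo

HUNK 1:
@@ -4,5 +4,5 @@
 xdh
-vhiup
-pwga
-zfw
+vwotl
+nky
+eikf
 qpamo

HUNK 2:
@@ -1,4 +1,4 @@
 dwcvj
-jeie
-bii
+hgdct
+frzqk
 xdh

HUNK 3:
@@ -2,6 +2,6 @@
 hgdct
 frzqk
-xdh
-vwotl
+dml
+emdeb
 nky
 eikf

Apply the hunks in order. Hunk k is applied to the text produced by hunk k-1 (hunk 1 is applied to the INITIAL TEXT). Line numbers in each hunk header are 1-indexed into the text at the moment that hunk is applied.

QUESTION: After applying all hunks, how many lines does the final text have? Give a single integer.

Answer: 8

Derivation:
Hunk 1: at line 4 remove [vhiup,pwga,zfw] add [vwotl,nky,eikf] -> 8 lines: dwcvj jeie bii xdh vwotl nky eikf qpamo
Hunk 2: at line 1 remove [jeie,bii] add [hgdct,frzqk] -> 8 lines: dwcvj hgdct frzqk xdh vwotl nky eikf qpamo
Hunk 3: at line 2 remove [xdh,vwotl] add [dml,emdeb] -> 8 lines: dwcvj hgdct frzqk dml emdeb nky eikf qpamo
Final line count: 8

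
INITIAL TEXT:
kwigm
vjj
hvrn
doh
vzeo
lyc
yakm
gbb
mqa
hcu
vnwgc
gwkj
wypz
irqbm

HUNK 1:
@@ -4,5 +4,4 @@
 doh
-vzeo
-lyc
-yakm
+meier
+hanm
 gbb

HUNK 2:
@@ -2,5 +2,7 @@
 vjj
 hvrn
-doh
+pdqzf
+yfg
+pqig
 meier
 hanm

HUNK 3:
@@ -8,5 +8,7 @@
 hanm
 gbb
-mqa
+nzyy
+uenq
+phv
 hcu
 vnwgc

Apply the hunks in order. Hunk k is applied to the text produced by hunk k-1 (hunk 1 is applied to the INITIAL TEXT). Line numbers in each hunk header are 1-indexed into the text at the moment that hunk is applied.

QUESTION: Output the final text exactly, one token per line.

Answer: kwigm
vjj
hvrn
pdqzf
yfg
pqig
meier
hanm
gbb
nzyy
uenq
phv
hcu
vnwgc
gwkj
wypz
irqbm

Derivation:
Hunk 1: at line 4 remove [vzeo,lyc,yakm] add [meier,hanm] -> 13 lines: kwigm vjj hvrn doh meier hanm gbb mqa hcu vnwgc gwkj wypz irqbm
Hunk 2: at line 2 remove [doh] add [pdqzf,yfg,pqig] -> 15 lines: kwigm vjj hvrn pdqzf yfg pqig meier hanm gbb mqa hcu vnwgc gwkj wypz irqbm
Hunk 3: at line 8 remove [mqa] add [nzyy,uenq,phv] -> 17 lines: kwigm vjj hvrn pdqzf yfg pqig meier hanm gbb nzyy uenq phv hcu vnwgc gwkj wypz irqbm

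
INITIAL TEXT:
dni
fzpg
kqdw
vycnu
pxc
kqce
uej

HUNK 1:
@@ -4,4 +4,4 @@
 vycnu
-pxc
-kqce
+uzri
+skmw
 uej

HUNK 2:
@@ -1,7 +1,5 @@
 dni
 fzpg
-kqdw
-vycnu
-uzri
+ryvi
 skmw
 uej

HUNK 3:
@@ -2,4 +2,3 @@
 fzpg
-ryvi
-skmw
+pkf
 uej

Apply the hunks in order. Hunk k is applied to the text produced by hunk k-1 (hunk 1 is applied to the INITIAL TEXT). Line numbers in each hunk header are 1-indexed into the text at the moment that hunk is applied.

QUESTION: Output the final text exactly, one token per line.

Answer: dni
fzpg
pkf
uej

Derivation:
Hunk 1: at line 4 remove [pxc,kqce] add [uzri,skmw] -> 7 lines: dni fzpg kqdw vycnu uzri skmw uej
Hunk 2: at line 1 remove [kqdw,vycnu,uzri] add [ryvi] -> 5 lines: dni fzpg ryvi skmw uej
Hunk 3: at line 2 remove [ryvi,skmw] add [pkf] -> 4 lines: dni fzpg pkf uej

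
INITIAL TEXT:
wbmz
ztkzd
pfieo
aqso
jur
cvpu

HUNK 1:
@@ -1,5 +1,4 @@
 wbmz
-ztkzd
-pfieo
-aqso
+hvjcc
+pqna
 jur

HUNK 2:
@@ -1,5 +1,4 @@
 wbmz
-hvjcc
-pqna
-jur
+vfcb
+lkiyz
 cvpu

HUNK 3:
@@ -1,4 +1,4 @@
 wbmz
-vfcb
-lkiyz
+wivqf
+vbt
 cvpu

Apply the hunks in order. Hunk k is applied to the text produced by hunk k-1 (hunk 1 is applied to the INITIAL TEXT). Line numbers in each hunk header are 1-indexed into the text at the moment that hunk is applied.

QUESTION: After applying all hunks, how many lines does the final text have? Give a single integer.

Hunk 1: at line 1 remove [ztkzd,pfieo,aqso] add [hvjcc,pqna] -> 5 lines: wbmz hvjcc pqna jur cvpu
Hunk 2: at line 1 remove [hvjcc,pqna,jur] add [vfcb,lkiyz] -> 4 lines: wbmz vfcb lkiyz cvpu
Hunk 3: at line 1 remove [vfcb,lkiyz] add [wivqf,vbt] -> 4 lines: wbmz wivqf vbt cvpu
Final line count: 4

Answer: 4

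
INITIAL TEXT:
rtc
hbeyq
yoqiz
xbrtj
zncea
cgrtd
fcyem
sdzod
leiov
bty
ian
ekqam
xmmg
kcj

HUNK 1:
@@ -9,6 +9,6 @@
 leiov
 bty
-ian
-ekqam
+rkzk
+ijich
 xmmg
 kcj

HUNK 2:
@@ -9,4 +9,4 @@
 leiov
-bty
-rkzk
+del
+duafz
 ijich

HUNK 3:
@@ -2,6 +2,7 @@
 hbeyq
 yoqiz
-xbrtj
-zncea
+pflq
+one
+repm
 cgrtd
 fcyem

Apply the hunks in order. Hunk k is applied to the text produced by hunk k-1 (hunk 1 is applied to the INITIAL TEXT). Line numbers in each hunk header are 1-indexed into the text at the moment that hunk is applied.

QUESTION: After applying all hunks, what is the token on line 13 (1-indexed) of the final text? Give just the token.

Hunk 1: at line 9 remove [ian,ekqam] add [rkzk,ijich] -> 14 lines: rtc hbeyq yoqiz xbrtj zncea cgrtd fcyem sdzod leiov bty rkzk ijich xmmg kcj
Hunk 2: at line 9 remove [bty,rkzk] add [del,duafz] -> 14 lines: rtc hbeyq yoqiz xbrtj zncea cgrtd fcyem sdzod leiov del duafz ijich xmmg kcj
Hunk 3: at line 2 remove [xbrtj,zncea] add [pflq,one,repm] -> 15 lines: rtc hbeyq yoqiz pflq one repm cgrtd fcyem sdzod leiov del duafz ijich xmmg kcj
Final line 13: ijich

Answer: ijich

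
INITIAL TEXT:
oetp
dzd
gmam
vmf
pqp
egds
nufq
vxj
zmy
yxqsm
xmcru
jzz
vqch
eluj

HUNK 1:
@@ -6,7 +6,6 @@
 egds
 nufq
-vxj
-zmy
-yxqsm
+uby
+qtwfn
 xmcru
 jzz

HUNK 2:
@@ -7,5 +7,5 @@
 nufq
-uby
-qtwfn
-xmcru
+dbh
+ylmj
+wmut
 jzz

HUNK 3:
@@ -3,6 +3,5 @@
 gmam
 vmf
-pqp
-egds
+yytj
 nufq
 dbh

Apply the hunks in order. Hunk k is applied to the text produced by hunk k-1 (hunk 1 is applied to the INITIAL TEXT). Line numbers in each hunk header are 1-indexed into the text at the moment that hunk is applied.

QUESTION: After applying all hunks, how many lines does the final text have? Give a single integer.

Answer: 12

Derivation:
Hunk 1: at line 6 remove [vxj,zmy,yxqsm] add [uby,qtwfn] -> 13 lines: oetp dzd gmam vmf pqp egds nufq uby qtwfn xmcru jzz vqch eluj
Hunk 2: at line 7 remove [uby,qtwfn,xmcru] add [dbh,ylmj,wmut] -> 13 lines: oetp dzd gmam vmf pqp egds nufq dbh ylmj wmut jzz vqch eluj
Hunk 3: at line 3 remove [pqp,egds] add [yytj] -> 12 lines: oetp dzd gmam vmf yytj nufq dbh ylmj wmut jzz vqch eluj
Final line count: 12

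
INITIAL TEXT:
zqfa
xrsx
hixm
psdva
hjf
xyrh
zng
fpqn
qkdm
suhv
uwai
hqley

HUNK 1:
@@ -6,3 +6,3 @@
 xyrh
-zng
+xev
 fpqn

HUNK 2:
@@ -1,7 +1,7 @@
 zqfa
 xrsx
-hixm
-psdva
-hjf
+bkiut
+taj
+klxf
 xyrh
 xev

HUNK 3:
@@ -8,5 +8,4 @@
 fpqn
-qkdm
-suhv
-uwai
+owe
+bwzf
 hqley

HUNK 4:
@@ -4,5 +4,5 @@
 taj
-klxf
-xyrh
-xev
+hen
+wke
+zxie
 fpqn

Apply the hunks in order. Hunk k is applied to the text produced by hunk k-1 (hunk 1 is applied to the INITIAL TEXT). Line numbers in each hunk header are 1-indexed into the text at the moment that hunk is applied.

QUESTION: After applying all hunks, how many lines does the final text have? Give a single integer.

Hunk 1: at line 6 remove [zng] add [xev] -> 12 lines: zqfa xrsx hixm psdva hjf xyrh xev fpqn qkdm suhv uwai hqley
Hunk 2: at line 1 remove [hixm,psdva,hjf] add [bkiut,taj,klxf] -> 12 lines: zqfa xrsx bkiut taj klxf xyrh xev fpqn qkdm suhv uwai hqley
Hunk 3: at line 8 remove [qkdm,suhv,uwai] add [owe,bwzf] -> 11 lines: zqfa xrsx bkiut taj klxf xyrh xev fpqn owe bwzf hqley
Hunk 4: at line 4 remove [klxf,xyrh,xev] add [hen,wke,zxie] -> 11 lines: zqfa xrsx bkiut taj hen wke zxie fpqn owe bwzf hqley
Final line count: 11

Answer: 11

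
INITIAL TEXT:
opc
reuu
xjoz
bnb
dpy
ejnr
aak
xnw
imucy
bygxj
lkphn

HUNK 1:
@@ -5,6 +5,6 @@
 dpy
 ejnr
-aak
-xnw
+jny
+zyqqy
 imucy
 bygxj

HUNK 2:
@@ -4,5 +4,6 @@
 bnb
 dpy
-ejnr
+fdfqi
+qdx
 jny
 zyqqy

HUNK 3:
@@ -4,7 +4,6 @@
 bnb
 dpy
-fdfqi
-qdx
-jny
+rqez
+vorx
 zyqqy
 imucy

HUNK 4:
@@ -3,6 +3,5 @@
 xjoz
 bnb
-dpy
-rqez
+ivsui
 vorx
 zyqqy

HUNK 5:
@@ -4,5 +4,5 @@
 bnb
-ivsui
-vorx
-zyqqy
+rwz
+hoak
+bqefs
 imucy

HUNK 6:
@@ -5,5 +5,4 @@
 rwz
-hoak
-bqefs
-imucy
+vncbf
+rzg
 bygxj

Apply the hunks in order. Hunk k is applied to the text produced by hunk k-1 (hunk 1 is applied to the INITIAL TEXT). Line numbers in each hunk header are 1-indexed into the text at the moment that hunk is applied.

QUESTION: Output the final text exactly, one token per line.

Hunk 1: at line 5 remove [aak,xnw] add [jny,zyqqy] -> 11 lines: opc reuu xjoz bnb dpy ejnr jny zyqqy imucy bygxj lkphn
Hunk 2: at line 4 remove [ejnr] add [fdfqi,qdx] -> 12 lines: opc reuu xjoz bnb dpy fdfqi qdx jny zyqqy imucy bygxj lkphn
Hunk 3: at line 4 remove [fdfqi,qdx,jny] add [rqez,vorx] -> 11 lines: opc reuu xjoz bnb dpy rqez vorx zyqqy imucy bygxj lkphn
Hunk 4: at line 3 remove [dpy,rqez] add [ivsui] -> 10 lines: opc reuu xjoz bnb ivsui vorx zyqqy imucy bygxj lkphn
Hunk 5: at line 4 remove [ivsui,vorx,zyqqy] add [rwz,hoak,bqefs] -> 10 lines: opc reuu xjoz bnb rwz hoak bqefs imucy bygxj lkphn
Hunk 6: at line 5 remove [hoak,bqefs,imucy] add [vncbf,rzg] -> 9 lines: opc reuu xjoz bnb rwz vncbf rzg bygxj lkphn

Answer: opc
reuu
xjoz
bnb
rwz
vncbf
rzg
bygxj
lkphn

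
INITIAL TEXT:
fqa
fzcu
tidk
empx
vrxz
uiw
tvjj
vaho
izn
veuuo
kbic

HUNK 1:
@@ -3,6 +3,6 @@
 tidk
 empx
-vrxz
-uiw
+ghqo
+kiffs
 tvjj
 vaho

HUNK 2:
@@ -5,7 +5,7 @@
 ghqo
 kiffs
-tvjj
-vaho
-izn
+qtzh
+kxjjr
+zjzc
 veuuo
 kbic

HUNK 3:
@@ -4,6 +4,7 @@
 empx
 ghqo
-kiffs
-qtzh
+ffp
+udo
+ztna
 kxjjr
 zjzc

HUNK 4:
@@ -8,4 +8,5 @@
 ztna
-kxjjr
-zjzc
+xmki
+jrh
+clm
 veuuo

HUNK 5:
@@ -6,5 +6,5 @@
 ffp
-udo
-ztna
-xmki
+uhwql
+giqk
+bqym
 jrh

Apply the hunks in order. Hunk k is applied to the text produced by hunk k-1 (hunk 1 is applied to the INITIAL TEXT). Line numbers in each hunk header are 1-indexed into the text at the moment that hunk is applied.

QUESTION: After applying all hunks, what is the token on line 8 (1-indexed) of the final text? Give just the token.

Answer: giqk

Derivation:
Hunk 1: at line 3 remove [vrxz,uiw] add [ghqo,kiffs] -> 11 lines: fqa fzcu tidk empx ghqo kiffs tvjj vaho izn veuuo kbic
Hunk 2: at line 5 remove [tvjj,vaho,izn] add [qtzh,kxjjr,zjzc] -> 11 lines: fqa fzcu tidk empx ghqo kiffs qtzh kxjjr zjzc veuuo kbic
Hunk 3: at line 4 remove [kiffs,qtzh] add [ffp,udo,ztna] -> 12 lines: fqa fzcu tidk empx ghqo ffp udo ztna kxjjr zjzc veuuo kbic
Hunk 4: at line 8 remove [kxjjr,zjzc] add [xmki,jrh,clm] -> 13 lines: fqa fzcu tidk empx ghqo ffp udo ztna xmki jrh clm veuuo kbic
Hunk 5: at line 6 remove [udo,ztna,xmki] add [uhwql,giqk,bqym] -> 13 lines: fqa fzcu tidk empx ghqo ffp uhwql giqk bqym jrh clm veuuo kbic
Final line 8: giqk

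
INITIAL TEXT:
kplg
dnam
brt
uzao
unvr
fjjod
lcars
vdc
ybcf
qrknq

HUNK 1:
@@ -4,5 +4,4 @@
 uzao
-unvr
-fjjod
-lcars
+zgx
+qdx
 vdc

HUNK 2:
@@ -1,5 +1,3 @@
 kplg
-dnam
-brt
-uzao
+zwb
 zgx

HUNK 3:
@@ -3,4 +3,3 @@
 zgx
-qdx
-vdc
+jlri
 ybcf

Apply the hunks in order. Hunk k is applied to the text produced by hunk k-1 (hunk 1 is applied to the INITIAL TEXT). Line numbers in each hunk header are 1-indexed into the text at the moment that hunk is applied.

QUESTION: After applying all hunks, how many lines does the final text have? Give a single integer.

Answer: 6

Derivation:
Hunk 1: at line 4 remove [unvr,fjjod,lcars] add [zgx,qdx] -> 9 lines: kplg dnam brt uzao zgx qdx vdc ybcf qrknq
Hunk 2: at line 1 remove [dnam,brt,uzao] add [zwb] -> 7 lines: kplg zwb zgx qdx vdc ybcf qrknq
Hunk 3: at line 3 remove [qdx,vdc] add [jlri] -> 6 lines: kplg zwb zgx jlri ybcf qrknq
Final line count: 6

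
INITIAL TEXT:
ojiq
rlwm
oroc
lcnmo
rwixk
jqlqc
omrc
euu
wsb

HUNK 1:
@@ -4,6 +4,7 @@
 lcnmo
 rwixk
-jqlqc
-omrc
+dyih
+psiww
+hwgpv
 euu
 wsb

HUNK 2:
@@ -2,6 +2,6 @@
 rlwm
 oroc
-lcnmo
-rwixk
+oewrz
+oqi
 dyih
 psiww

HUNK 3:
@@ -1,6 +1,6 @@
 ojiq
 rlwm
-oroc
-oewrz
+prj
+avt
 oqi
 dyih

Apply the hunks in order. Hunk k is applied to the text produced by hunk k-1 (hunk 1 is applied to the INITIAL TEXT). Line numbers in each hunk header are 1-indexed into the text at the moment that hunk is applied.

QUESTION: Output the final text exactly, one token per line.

Answer: ojiq
rlwm
prj
avt
oqi
dyih
psiww
hwgpv
euu
wsb

Derivation:
Hunk 1: at line 4 remove [jqlqc,omrc] add [dyih,psiww,hwgpv] -> 10 lines: ojiq rlwm oroc lcnmo rwixk dyih psiww hwgpv euu wsb
Hunk 2: at line 2 remove [lcnmo,rwixk] add [oewrz,oqi] -> 10 lines: ojiq rlwm oroc oewrz oqi dyih psiww hwgpv euu wsb
Hunk 3: at line 1 remove [oroc,oewrz] add [prj,avt] -> 10 lines: ojiq rlwm prj avt oqi dyih psiww hwgpv euu wsb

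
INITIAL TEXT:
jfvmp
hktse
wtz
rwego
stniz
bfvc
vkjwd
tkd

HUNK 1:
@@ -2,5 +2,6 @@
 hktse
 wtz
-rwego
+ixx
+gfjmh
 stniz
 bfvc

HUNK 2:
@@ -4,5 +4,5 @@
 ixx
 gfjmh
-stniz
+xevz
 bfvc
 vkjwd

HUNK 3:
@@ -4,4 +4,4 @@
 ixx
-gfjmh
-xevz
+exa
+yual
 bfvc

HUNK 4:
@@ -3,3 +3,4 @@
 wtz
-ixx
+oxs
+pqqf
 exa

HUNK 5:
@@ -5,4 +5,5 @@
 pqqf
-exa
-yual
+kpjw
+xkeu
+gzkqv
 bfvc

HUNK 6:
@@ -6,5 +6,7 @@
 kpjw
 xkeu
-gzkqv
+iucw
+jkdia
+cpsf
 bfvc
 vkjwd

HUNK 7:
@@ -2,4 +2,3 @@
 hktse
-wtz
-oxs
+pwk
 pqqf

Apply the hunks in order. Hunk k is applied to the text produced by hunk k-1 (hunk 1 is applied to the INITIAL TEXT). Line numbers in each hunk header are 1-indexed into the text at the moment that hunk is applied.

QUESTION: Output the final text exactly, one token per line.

Hunk 1: at line 2 remove [rwego] add [ixx,gfjmh] -> 9 lines: jfvmp hktse wtz ixx gfjmh stniz bfvc vkjwd tkd
Hunk 2: at line 4 remove [stniz] add [xevz] -> 9 lines: jfvmp hktse wtz ixx gfjmh xevz bfvc vkjwd tkd
Hunk 3: at line 4 remove [gfjmh,xevz] add [exa,yual] -> 9 lines: jfvmp hktse wtz ixx exa yual bfvc vkjwd tkd
Hunk 4: at line 3 remove [ixx] add [oxs,pqqf] -> 10 lines: jfvmp hktse wtz oxs pqqf exa yual bfvc vkjwd tkd
Hunk 5: at line 5 remove [exa,yual] add [kpjw,xkeu,gzkqv] -> 11 lines: jfvmp hktse wtz oxs pqqf kpjw xkeu gzkqv bfvc vkjwd tkd
Hunk 6: at line 6 remove [gzkqv] add [iucw,jkdia,cpsf] -> 13 lines: jfvmp hktse wtz oxs pqqf kpjw xkeu iucw jkdia cpsf bfvc vkjwd tkd
Hunk 7: at line 2 remove [wtz,oxs] add [pwk] -> 12 lines: jfvmp hktse pwk pqqf kpjw xkeu iucw jkdia cpsf bfvc vkjwd tkd

Answer: jfvmp
hktse
pwk
pqqf
kpjw
xkeu
iucw
jkdia
cpsf
bfvc
vkjwd
tkd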